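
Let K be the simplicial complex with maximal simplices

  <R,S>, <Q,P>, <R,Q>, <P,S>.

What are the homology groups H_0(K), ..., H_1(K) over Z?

Take the total order P < Q < R < S on the vertex set. Then K (dimension 1) consists of the simplices:

  0-simplices (4): P, Q, R, S
  1-simplices (4): PQ, PS, QR, RS

Hence C_0 ≅ Z^4, C_1 ≅ Z^4.

The boundary map ∂_1: C_1 → C_0 maps an edge to its endpoints' difference, ∂[p,q] = q − p.
The resulting 4×4 matrix has rank 3, and its Smith normal form has invariant factors (1,1,1).

Computing H_k = (kernel of ∂_k) / (image of ∂_{k+1}):

  H_0: rank C_0 − rank ∂_1 = 4 − 3 = 1, and the invariant factors of ∂_1 are all 1, so H_0 = Z.
  H_1: rank ker ∂_1 − rank ∂_2 = (4 − 3) − 0 = 1, and there is no ∂_2, so H_1 = Z.

H_0 = Z,  H_1 = Z.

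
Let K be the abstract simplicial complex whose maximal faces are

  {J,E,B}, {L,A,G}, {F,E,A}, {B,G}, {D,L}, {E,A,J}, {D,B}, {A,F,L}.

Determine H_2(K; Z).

H_2 ≅ 0.

Order the vertices as A < B < D < E < F < G < J < L. Listing each simplex with vertices in this order, K has dimension 2 with simplices:

  0-simplices (8): A, B, D, E, F, G, J, L
  1-simplices (14): AE, AF, AG, AJ, AL, BD, BE, BG, BJ, DL, EF, EJ, FL, GL
  2-simplices (5): AEF, AEJ, AFL, AGL, BEJ

Hence C_0 ≅ Z^8, C_1 ≅ Z^14, C_2 ≅ Z^5.

Boundary ∂_1: C_1 → C_0 sends each edge [p,q] (with p < q) to q − p.
As a 8×14 matrix over Z this has rank 7, with invariant factors (1,1,1,1,1,1,1).

The boundary map ∂_2: C_2 → C_1 maps a triangle to the signed sum of its edges. For instance
  ∂AGL = GL − AL + AG,
  ∂AEF = EF − AF + AE.
The 14×5 boundary matrix has rank 5 and Smith normal form diag(1,1,1,1,1).

Now H_k = ker ∂_k / im ∂_{k+1}, so:

  H_2: rank ker ∂_2 − rank ∂_3 = (5 − 5) − 0 = 0, and there is no ∂_3, so H_2 ≅ 0.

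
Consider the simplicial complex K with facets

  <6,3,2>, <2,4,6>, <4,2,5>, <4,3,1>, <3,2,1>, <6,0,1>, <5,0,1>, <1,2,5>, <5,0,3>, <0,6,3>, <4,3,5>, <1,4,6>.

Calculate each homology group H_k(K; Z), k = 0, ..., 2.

Order the vertices as 0 < 1 < 2 < 3 < 4 < 5 < 6. Listing each simplex with vertices in this order, K has dimension 2 with simplices:

  0-simplices (7): [0], [1], [2], [3], [4], [5], [6]
  1-simplices (18): [0,1], [0,3], [0,5], [0,6], [1,2], [1,3], [1,4], [1,5], [1,6], [2,3], [2,4], [2,5], [2,6], [3,4], [3,5], [3,6], [4,5], [4,6]
  2-simplices (12): [0,1,5], [0,1,6], [0,3,5], [0,3,6], [1,2,3], [1,2,5], [1,3,4], [1,4,6], [2,3,6], [2,4,5], [2,4,6], [3,4,5]

Hence C_0 ≅ Z^7, C_1 ≅ Z^18, C_2 ≅ Z^12.

∂_1: C_1 → C_0 sends each edge [p,q] (with p < q) to q − p.
This gives a 7×18 integer matrix of rank 6; reducing to Smith normal form yields diagonal entries (1,1,1,1,1,1).

∂_2: C_2 → C_1 acts by ∂[p,q,r] = [q,r] − [p,r] + [p,q]. For instance
  ∂[1,2,5] = [2,5] − [1,5] + [1,2],
  ∂[0,3,6] = [3,6] − [0,6] + [0,3].
This gives a 18×12 integer matrix of rank 12; reducing to Smith normal form yields diagonal entries (1,1,1,1,1,1,1,1,1,1,1,2).

Now H_k = ker ∂_k / im ∂_{k+1}, so:

  H_0: rank C_0 − rank ∂_1 = 7 − 6 = 1, and the invariant factors of ∂_1 are all 1, so H_0 = Z.
  H_1: rank ker ∂_1 − rank ∂_2 = (18 − 6) − 12 = 0, and ∂_2 has invariant factor 2 > 1, so H_1 = Z/2Z.
  H_2: rank ker ∂_2 − rank ∂_3 = (12 − 12) − 0 = 0, and there is no ∂_3, so H_2 = 0.

H_0 ≅ Z,  H_1 ≅ Z/2Z,  H_2 = 0.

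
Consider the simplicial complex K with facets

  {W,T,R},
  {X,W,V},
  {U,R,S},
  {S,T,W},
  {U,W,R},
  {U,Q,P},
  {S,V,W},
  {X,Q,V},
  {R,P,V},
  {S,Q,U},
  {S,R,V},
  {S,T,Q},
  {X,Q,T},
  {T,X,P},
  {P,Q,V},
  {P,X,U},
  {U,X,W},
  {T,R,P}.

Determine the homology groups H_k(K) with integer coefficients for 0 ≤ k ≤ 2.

H_0 = Z,  H_1 = Z ⊕ Z/2,  H_2 = 0.

Fix the vertex order P < Q < R < S < T < U < V < W < X and write every simplex with vertices in increasing order. Then dim K = 2 and the simplices of K are:

  0-simplices (9): P, Q, R, S, T, U, V, W, X
  1-simplices (27): PQ, PR, PT, PU, PV, PX, QS, QT, QU, QV, QX, RS, RT, RU, RV, RW, ST, SU, SV, SW, TW, TX, UW, UX, VW, VX, WX
  2-simplices (18): PQU, PQV, PRT, PRV, PTX, PUX, QST, QSU, QTX, QVX, RSU, RSV, RTW, RUW, STW, SVW, UWX, VWX

Hence C_0 ≅ Z^9, C_1 ≅ Z^27, C_2 ≅ Z^18.

Boundary ∂_1: C_1 → C_0 sends each edge [p,q] (with p < q) to q − p.
The 9×27 boundary matrix has rank 8 and Smith normal form diag(1,1,1,1,1,1,1,1).

Boundary ∂_2: C_2 → C_1 acts by ∂[p,q,r] = [q,r] − [p,r] + [p,q]. For instance
  ∂RTW = TW − RW + RT,
  ∂QST = ST − QT + QS.
This gives a 27×18 integer matrix of rank 18; reducing to Smith normal form yields diagonal entries (1,1,1,1,1,1,1,1,1,1,1,1,1,1,1,1,1,2).

From H_k ≅ ker(∂_k) / im(∂_{k+1}) we obtain:

  H_0: rank C_0 − rank ∂_1 = 9 − 8 = 1, and the invariant factors of ∂_1 are all 1, so H_0 = Z.
  H_1: rank ker ∂_1 − rank ∂_2 = (27 − 8) − 18 = 1, and ∂_2 has invariant factor 2 > 1, so H_1 = Z ⊕ Z/2.
  H_2: rank ker ∂_2 − rank ∂_3 = (18 − 18) − 0 = 0, and there is no ∂_3, so H_2 = 0.

As a check, the Euler characteristic is 9 − 27 + 18 = 0, which agrees with 1 − 1 + 0 = 0.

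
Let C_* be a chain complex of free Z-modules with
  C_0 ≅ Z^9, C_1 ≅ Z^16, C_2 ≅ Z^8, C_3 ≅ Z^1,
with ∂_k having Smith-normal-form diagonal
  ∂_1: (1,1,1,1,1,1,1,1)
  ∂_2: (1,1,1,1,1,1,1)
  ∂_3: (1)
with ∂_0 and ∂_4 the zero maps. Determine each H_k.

H_0: b_0 = 9 − 0 − 8 = 1; torsion from ∂_1 factors > 1: none. So H_0 = Z.
H_1: b_1 = 16 − 8 − 7 = 1; torsion from ∂_2 factors > 1: none. So H_1 = Z.
H_2: b_2 = 8 − 7 − 1 = 0; torsion from ∂_3 factors > 1: none. So H_2 = 0.
H_3: b_3 = 1 − 1 − 0 = 0; torsion from ∂_4 factors > 1: none. So H_3 = 0.

H_0 = Z,  H_1 = Z,  H_2 = 0,  H_3 = 0.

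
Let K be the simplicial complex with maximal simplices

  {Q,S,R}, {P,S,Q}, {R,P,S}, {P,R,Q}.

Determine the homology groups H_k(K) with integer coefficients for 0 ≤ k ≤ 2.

H_0 ≅ Z,  H_1 = 0,  H_2 ≅ Z.

Take the total order P < Q < R < S on the vertex set. Then K (dimension 2) consists of the simplices:

  0-simplices (4): P, Q, R, S
  1-simplices (6): PQ, PR, PS, QR, QS, RS
  2-simplices (4): PQR, PQS, PRS, QRS

Hence C_0 ≅ Z^4, C_1 ≅ Z^6, C_2 ≅ Z^4.

The boundary map ∂_1: C_1 → C_0 maps an edge to its endpoints' difference, ∂[p,q] = q − p. For instance
  ∂PR = R − P.
The resulting 4×6 matrix has rank 3, and its Smith normal form has invariant factors (1,1,1).

The boundary map ∂_2: C_2 → C_1 maps a triangle to the signed sum of its edges. For instance
  ∂PRS = RS − PS + PR,
  ∂QRS = RS − QS + QR.
This gives a 6×4 integer matrix of rank 3; reducing to Smith normal form yields diagonal entries (1,1,1).

Now H_k = ker ∂_k / im ∂_{k+1}, so:

  H_0: rank C_0 − rank ∂_1 = 4 − 3 = 1, and the invariant factors of ∂_1 are all 1, so H_0 = Z.
  H_1: rank ker ∂_1 − rank ∂_2 = (6 − 3) − 3 = 0, and the invariant factors of ∂_2 are all 1, so H_1 = 0.
  H_2: rank ker ∂_2 − rank ∂_3 = (4 − 3) − 0 = 1, and there is no ∂_3, so H_2 = Z.

As a check, the Euler characteristic is 4 − 6 + 4 = 2, which agrees with 1 − 0 + 1 = 2.
(K is a triangulation of the 2-sphere S^2.)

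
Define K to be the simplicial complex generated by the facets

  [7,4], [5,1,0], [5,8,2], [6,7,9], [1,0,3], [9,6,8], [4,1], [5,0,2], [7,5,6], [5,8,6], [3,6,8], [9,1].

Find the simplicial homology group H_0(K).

H_0 ≅ Z.

Order the vertices as 0 < 1 < 2 < 3 < 4 < 5 < 6 < 7 < 8 < 9. Listing each simplex with vertices in this order, K has dimension 2 with simplices:

  0-simplices (10): [0], [1], [2], [3], [4], [5], [6], [7], [8], [9]
  1-simplices (21): [0,1], [0,2], [0,3], [0,5], [1,3], [1,4], [1,5], [1,9], [2,5], [2,8], [3,6], [3,8], [4,7], [5,6], [5,7], [5,8], [6,7], [6,8], [6,9], [7,9], [8,9]
  2-simplices (9): [0,1,3], [0,1,5], [0,2,5], [2,5,8], [3,6,8], [5,6,7], [5,6,8], [6,7,9], [6,8,9]

giving chain groups C_0 ≅ Z^10, C_1 ≅ Z^21, C_2 ≅ Z^9.

The boundary map ∂_1: C_1 → C_0 is given by ∂[p,q] = [q] − [p].
The resulting 10×21 matrix has rank 9, and its Smith normal form has invariant factors (1,1,1,1,1,1,1,1,1).

Boundary ∂_2: C_2 → C_1 acts by ∂[p,q,r] = [q,r] − [p,r] + [p,q]. For instance
  ∂[6,8,9] = [8,9] − [6,9] + [6,8],
  ∂[0,1,5] = [1,5] − [0,5] + [0,1].
The 21×9 boundary matrix has rank 9 and Smith normal form diag(1,1,1,1,1,1,1,1,1).

Computing H_k = (kernel of ∂_k) / (image of ∂_{k+1}):

  H_0: rank C_0 − rank ∂_1 = 10 − 9 = 1, and the invariant factors of ∂_1 are all 1, so H_0 = Z.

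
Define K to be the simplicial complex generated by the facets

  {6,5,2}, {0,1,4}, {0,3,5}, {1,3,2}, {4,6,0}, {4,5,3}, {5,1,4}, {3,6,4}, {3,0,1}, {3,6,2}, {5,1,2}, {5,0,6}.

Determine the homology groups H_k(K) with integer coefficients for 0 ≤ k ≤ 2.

Order the vertices as 0 < 1 < 2 < 3 < 4 < 5 < 6. Listing each simplex with vertices in this order, K has dimension 2 with simplices:

  0-simplices (7): [0], [1], [2], [3], [4], [5], [6]
  1-simplices (18): [0,1], [0,3], [0,4], [0,5], [0,6], [1,2], [1,3], [1,4], [1,5], [2,3], [2,5], [2,6], [3,4], [3,5], [3,6], [4,5], [4,6], [5,6]
  2-simplices (12): [0,1,3], [0,1,4], [0,3,5], [0,4,6], [0,5,6], [1,2,3], [1,2,5], [1,4,5], [2,3,6], [2,5,6], [3,4,5], [3,4,6]

giving chain groups C_0 ≅ Z^7, C_1 ≅ Z^18, C_2 ≅ Z^12.

Boundary ∂_1: C_1 → C_0 maps an edge to its endpoints' difference, ∂[p,q] = q − p.
This gives a 7×18 integer matrix of rank 6; reducing to Smith normal form yields diagonal entries (1,1,1,1,1,1).

The boundary map ∂_2: C_2 → C_1 sends each 2-simplex [p,q,r] to [q,r] − [p,r] + [p,q]. For instance
  ∂[1,2,5] = [2,5] − [1,5] + [1,2],
  ∂[0,5,6] = [5,6] − [0,6] + [0,5].
The 18×12 boundary matrix has rank 12 and Smith normal form diag(1,1,1,1,1,1,1,1,1,1,1,2).

Reading off H_k = ker ∂_k / im ∂_{k+1}:

  H_0: rank C_0 − rank ∂_1 = 7 − 6 = 1, and the invariant factors of ∂_1 are all 1, so H_0 ≅ Z.
  H_1: rank ker ∂_1 − rank ∂_2 = (18 − 6) − 12 = 0, and ∂_2 has invariant factor 2 > 1, so H_1 ≅ Z/2Z.
  H_2: rank ker ∂_2 − rank ∂_3 = (12 − 12) − 0 = 0, and there is no ∂_3, so H_2 ≅ 0.

(K is a triangulation of the real projective plane RP^2.)

H_0 ≅ Z,  H_1 ≅ Z/2Z,  H_2 = 0.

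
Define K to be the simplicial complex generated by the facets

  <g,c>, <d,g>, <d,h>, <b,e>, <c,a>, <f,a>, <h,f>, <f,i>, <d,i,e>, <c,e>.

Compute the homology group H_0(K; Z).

H_0 ≅ Z.

Order the vertices as a < b < c < d < e < f < g < h < i. Listing each simplex with vertices in this order, K has dimension 2 with simplices:

  0-simplices (9): a, b, c, d, e, f, g, h, i
  1-simplices (12): ac, af, be, ce, cg, de, dg, dh, di, ei, fh, fi
  2-simplices (1): dei

Hence C_0 ≅ Z^9, C_1 ≅ Z^12, C_2 ≅ Z^1.

Boundary ∂_1: C_1 → C_0 maps an edge to its endpoints' difference, ∂[p,q] = q − p. For instance
  ∂ce = e − c.
This gives a 9×12 integer matrix of rank 8; reducing to Smith normal form yields diagonal entries (1,1,1,1,1,1,1,1).

Boundary ∂_2: C_2 → C_1 sends each 2-simplex [p,q,r] to [q,r] − [p,r] + [p,q]. For instance
  ∂dei = ei − di + de.
This gives a 12×1 integer matrix of rank 1; reducing to Smith normal form yields diagonal entries (1).

From H_k ≅ ker(∂_k) / im(∂_{k+1}) we obtain:

  H_0: rank C_0 − rank ∂_1 = 9 − 8 = 1, and the invariant factors of ∂_1 are all 1, so H_0 = Z.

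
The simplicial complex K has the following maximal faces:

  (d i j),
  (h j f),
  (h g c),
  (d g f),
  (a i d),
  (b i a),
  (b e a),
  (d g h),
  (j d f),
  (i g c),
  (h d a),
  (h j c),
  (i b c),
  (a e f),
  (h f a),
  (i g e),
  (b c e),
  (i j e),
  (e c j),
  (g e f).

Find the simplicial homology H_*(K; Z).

H_0 = Z,  H_1 = Z ⊕ Z/2,  H_2 = 0.

We work with the vertex ordering a < b < c < d < e < f < g < h < i < j. The simplices of K, each written with vertices in increasing order, are:

  0-simplices (10): a, b, c, d, e, f, g, h, i, j
  1-simplices (30): ab, ad, ae, af, ah, ai, bc, be, bi, ce, cg, ch, ci, cj, df, dg, dh, di, dj, ef, eg, ei, ej, fg, fh, fj, gh, gi, hj, ij
  2-simplices (20): abe, abi, adh, adi, aef, afh, bce, bci, cej, cgh, cgi, chj, dfg, dfj, dgh, dij, efg, egi, eij, fhj

Hence C_0 ≅ Z^10, C_1 ≅ Z^30, C_2 ≅ Z^20.

Boundary ∂_1: C_1 → C_0 is given by ∂[p,q] = [q] − [p].
As a 10×30 matrix over Z this has rank 9, with invariant factors (1,1,1,1,1,1,1,1,1).

∂_2: C_2 → C_1 sends each 2-simplex [p,q,r] to [q,r] − [p,r] + [p,q]. For instance
  ∂cgi = gi − ci + cg,
  ∂adh = dh − ah + ad.
The resulting 30×20 matrix has rank 20, and its Smith normal form has invariant factors (1,1,1,1,1,1,1,1,1,1,1,1,1,1,1,1,1,1,1,2).

Now H_k = ker ∂_k / im ∂_{k+1}, so:

  H_0: rank C_0 − rank ∂_1 = 10 − 9 = 1, and the invariant factors of ∂_1 are all 1, so H_0 = Z.
  H_1: rank ker ∂_1 − rank ∂_2 = (30 − 9) − 20 = 1, and ∂_2 has invariant factor 2 > 1, so H_1 = Z ⊕ Z/2.
  H_2: rank ker ∂_2 − rank ∂_3 = (20 − 20) − 0 = 0, and there is no ∂_3, so H_2 = 0.

(K is a triangulation of the Klein bottle.)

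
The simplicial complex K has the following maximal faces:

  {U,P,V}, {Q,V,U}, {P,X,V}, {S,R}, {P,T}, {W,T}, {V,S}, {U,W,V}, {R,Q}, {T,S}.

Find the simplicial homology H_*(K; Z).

H_0 = Z,  H_1 = Z^3,  H_2 = 0.

Order the vertices as P < Q < R < S < T < U < V < W < X. Listing each simplex with vertices in this order, K has dimension 2 with simplices:

  0-simplices (9): P, Q, R, S, T, U, V, W, X
  1-simplices (15): PT, PU, PV, PX, QR, QU, QV, RS, ST, SV, TW, UV, UW, VW, VX
  2-simplices (4): PUV, PVX, QUV, UVW

giving chain groups C_0 ≅ Z^9, C_1 ≅ Z^15, C_2 ≅ Z^4.

∂_1: C_1 → C_0 sends each edge [p,q] (with p < q) to q − p. For instance
  ∂VX = X − V.
This gives a 9×15 integer matrix of rank 8; reducing to Smith normal form yields diagonal entries (1,1,1,1,1,1,1,1).

∂_2: C_2 → C_1 maps a triangle to the signed sum of its edges. For instance
  ∂PUV = UV − PV + PU,
  ∂QUV = UV − QV + QU.
The resulting 15×4 matrix has rank 4, and its Smith normal form has invariant factors (1,1,1,1).

Now H_k = ker ∂_k / im ∂_{k+1}, so:

  H_0: rank C_0 − rank ∂_1 = 9 − 8 = 1, and the invariant factors of ∂_1 are all 1, so H_0 = Z.
  H_1: rank ker ∂_1 − rank ∂_2 = (15 − 8) − 4 = 3, and the invariant factors of ∂_2 are all 1, so H_1 = Z^3.
  H_2: rank ker ∂_2 − rank ∂_3 = (4 − 4) − 0 = 0, and there is no ∂_3, so H_2 = 0.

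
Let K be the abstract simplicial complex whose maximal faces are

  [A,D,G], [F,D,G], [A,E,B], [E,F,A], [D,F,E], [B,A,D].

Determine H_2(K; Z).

K has 6 vertices, 12 edges, 6 triangles.
rank ∂_2 = 6, rank ∂_3 = 0 ⇒ b_2 = 6 − 6 − 0 = 0. So H_2 = 0.

H_2 ≅ 0.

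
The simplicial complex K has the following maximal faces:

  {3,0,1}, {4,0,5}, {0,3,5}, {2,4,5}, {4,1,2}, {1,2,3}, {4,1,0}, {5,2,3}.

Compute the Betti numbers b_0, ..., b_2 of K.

b_0 = 1, b_1 = 0, b_2 = 1.

We work with the vertex ordering 0 < 1 < 2 < 3 < 4 < 5. The simplices of K, each written with vertices in increasing order, are:

  0-simplices (6): [0], [1], [2], [3], [4], [5]
  1-simplices (12): [0,1], [0,3], [0,4], [0,5], [1,2], [1,3], [1,4], [2,3], [2,4], [2,5], [3,5], [4,5]
  2-simplices (8): [0,1,3], [0,1,4], [0,3,5], [0,4,5], [1,2,3], [1,2,4], [2,3,5], [2,4,5]

giving chain groups C_0 ≅ Z^6, C_1 ≅ Z^12, C_2 ≅ Z^8.

∂_1: C_1 → C_0 maps an edge to its endpoints' difference, ∂[p,q] = q − p. For instance
  ∂[1,3] = [3] − [1].
The resulting 6×12 matrix has rank 5, and its Smith normal form has invariant factors (1,1,1,1,1).

The boundary map ∂_2: C_2 → C_1 acts by ∂[p,q,r] = [q,r] − [p,r] + [p,q]. For instance
  ∂[2,3,5] = [3,5] − [2,5] + [2,3],
  ∂[1,2,4] = [2,4] − [1,4] + [1,2].
This gives a 12×8 integer matrix of rank 7; reducing to Smith normal form yields diagonal entries (1,1,1,1,1,1,1).

Computing H_k = (kernel of ∂_k) / (image of ∂_{k+1}):

  H_0: rank C_0 − rank ∂_1 = 6 − 5 = 1, and the invariant factors of ∂_1 are all 1, so H_0 = Z.
  H_1: rank ker ∂_1 − rank ∂_2 = (12 − 5) − 7 = 0, and the invariant factors of ∂_2 are all 1, so H_1 = 0.
  H_2: rank ker ∂_2 − rank ∂_3 = (8 − 7) − 0 = 1, and there is no ∂_3, so H_2 = Z.

Hence the Betti numbers are b_0 = 1, b_1 = 0, b_2 = 1.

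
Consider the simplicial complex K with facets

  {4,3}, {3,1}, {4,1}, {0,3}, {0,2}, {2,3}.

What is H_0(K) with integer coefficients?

H_0 = Z.

Fix the vertex order 0 < 1 < 2 < 3 < 4 and write every simplex with vertices in increasing order. Then dim K = 1 and the simplices of K are:

  0-simplices (5): [0], [1], [2], [3], [4]
  1-simplices (6): [0,2], [0,3], [1,3], [1,4], [2,3], [3,4]

Hence C_0 ≅ Z^5, C_1 ≅ Z^6.

∂_1: C_1 → C_0 maps an edge to its endpoints' difference, ∂[p,q] = q − p. For instance
  ∂[1,3] = [3] − [1].
This gives a 5×6 integer matrix of rank 4; reducing to Smith normal form yields diagonal entries (1,1,1,1).

Now H_k = ker ∂_k / im ∂_{k+1}, so:

  H_0: rank C_0 − rank ∂_1 = 5 − 4 = 1, and the invariant factors of ∂_1 are all 1, so H_0 = Z.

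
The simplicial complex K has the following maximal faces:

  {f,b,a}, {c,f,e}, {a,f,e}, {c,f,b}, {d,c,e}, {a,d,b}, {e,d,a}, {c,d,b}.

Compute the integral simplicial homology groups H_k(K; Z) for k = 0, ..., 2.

Take the total order a < b < c < d < e < f on the vertex set. Then K (dimension 2) consists of the simplices:

  0-simplices (6): a, b, c, d, e, f
  1-simplices (12): ab, ad, ae, af, bc, bd, bf, cd, ce, cf, de, ef
  2-simplices (8): abd, abf, ade, aef, bcd, bcf, cde, cef

giving chain groups C_0 ≅ Z^6, C_1 ≅ Z^12, C_2 ≅ Z^8.

Boundary ∂_1: C_1 → C_0 sends each edge [p,q] (with p < q) to q − p. For instance
  ∂bd = d − b.
As a 6×12 matrix over Z this has rank 5, with invariant factors (1,1,1,1,1).

The boundary map ∂_2: C_2 → C_1 maps a triangle to the signed sum of its edges. For instance
  ∂aef = ef − af + ae,
  ∂ade = de − ae + ad.
The resulting 12×8 matrix has rank 7, and its Smith normal form has invariant factors (1,1,1,1,1,1,1).

Reading off H_k = ker ∂_k / im ∂_{k+1}:

  H_0: rank C_0 − rank ∂_1 = 6 − 5 = 1, and the invariant factors of ∂_1 are all 1, so H_0 = Z.
  H_1: rank ker ∂_1 − rank ∂_2 = (12 − 5) − 7 = 0, and the invariant factors of ∂_2 are all 1, so H_1 = 0.
  H_2: rank ker ∂_2 − rank ∂_3 = (8 − 7) − 0 = 1, and there is no ∂_3, so H_2 = Z.

H_0 = Z,  H_1 = 0,  H_2 = Z.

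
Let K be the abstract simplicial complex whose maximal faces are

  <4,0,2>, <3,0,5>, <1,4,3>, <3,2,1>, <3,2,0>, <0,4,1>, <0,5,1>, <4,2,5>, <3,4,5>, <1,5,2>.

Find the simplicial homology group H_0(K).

Fix the vertex order 0 < 1 < 2 < 3 < 4 < 5 and write every simplex with vertices in increasing order. Then dim K = 2 and the simplices of K are:

  0-simplices (6): [0], [1], [2], [3], [4], [5]
  1-simplices (15): [0,1], [0,2], [0,3], [0,4], [0,5], [1,2], [1,3], [1,4], [1,5], [2,3], [2,4], [2,5], [3,4], [3,5], [4,5]
  2-simplices (10): [0,1,4], [0,1,5], [0,2,3], [0,2,4], [0,3,5], [1,2,3], [1,2,5], [1,3,4], [2,4,5], [3,4,5]

Hence C_0 ≅ Z^6, C_1 ≅ Z^15, C_2 ≅ Z^10.

Boundary ∂_1: C_1 → C_0 is given by ∂[p,q] = [q] − [p].
The resulting 6×15 matrix has rank 5, and its Smith normal form has invariant factors (1,1,1,1,1).

Boundary ∂_2: C_2 → C_1 acts by ∂[p,q,r] = [q,r] − [p,r] + [p,q]. For instance
  ∂[0,2,3] = [2,3] − [0,3] + [0,2],
  ∂[0,3,5] = [3,5] − [0,5] + [0,3].
The resulting 15×10 matrix has rank 10, and its Smith normal form has invariant factors (1,1,1,1,1,1,1,1,1,2).

Now H_k = ker ∂_k / im ∂_{k+1}, so:

  H_0: rank C_0 − rank ∂_1 = 6 − 5 = 1, and the invariant factors of ∂_1 are all 1, so H_0 = Z.

H_0 = Z.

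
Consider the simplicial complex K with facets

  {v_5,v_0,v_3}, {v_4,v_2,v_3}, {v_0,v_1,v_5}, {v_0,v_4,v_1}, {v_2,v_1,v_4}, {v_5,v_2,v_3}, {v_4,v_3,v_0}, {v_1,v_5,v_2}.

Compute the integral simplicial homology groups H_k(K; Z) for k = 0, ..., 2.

We work with the vertex ordering v_0 < v_1 < v_2 < v_3 < v_4 < v_5. The simplices of K, each written with vertices in increasing order, are:

  0-simplices (6): [v_0], [v_1], [v_2], [v_3], [v_4], [v_5]
  1-simplices (12): [v_0,v_1], [v_0,v_3], [v_0,v_4], [v_0,v_5], [v_1,v_2], [v_1,v_4], [v_1,v_5], [v_2,v_3], [v_2,v_4], [v_2,v_5], [v_3,v_4], [v_3,v_5]
  2-simplices (8): [v_0,v_1,v_4], [v_0,v_1,v_5], [v_0,v_3,v_4], [v_0,v_3,v_5], [v_1,v_2,v_4], [v_1,v_2,v_5], [v_2,v_3,v_4], [v_2,v_3,v_5]

Hence C_0 ≅ Z^6, C_1 ≅ Z^12, C_2 ≅ Z^8.

The boundary map ∂_1: C_1 → C_0 is given by ∂[p,q] = [q] − [p].
As a 6×12 matrix over Z this has rank 5, with invariant factors (1,1,1,1,1).

∂_2: C_2 → C_1 acts by ∂[p,q,r] = [q,r] − [p,r] + [p,q]. For instance
  ∂[v_1,v_2,v_5] = [v_2,v_5] − [v_1,v_5] + [v_1,v_2],
  ∂[v_0,v_3,v_4] = [v_3,v_4] − [v_0,v_4] + [v_0,v_3].
This gives a 12×8 integer matrix of rank 7; reducing to Smith normal form yields diagonal entries (1,1,1,1,1,1,1).

Now H_k = ker ∂_k / im ∂_{k+1}, so:

  H_0: rank C_0 − rank ∂_1 = 6 − 5 = 1, and the invariant factors of ∂_1 are all 1, so H_0 = Z.
  H_1: rank ker ∂_1 − rank ∂_2 = (12 − 5) − 7 = 0, and the invariant factors of ∂_2 are all 1, so H_1 = 0.
  H_2: rank ker ∂_2 − rank ∂_3 = (8 − 7) − 0 = 1, and there is no ∂_3, so H_2 = Z.

As a check, the Euler characteristic is 6 − 12 + 8 = 2, which agrees with 1 − 0 + 1 = 2.

H_0 = Z,  H_1 = 0,  H_2 = Z.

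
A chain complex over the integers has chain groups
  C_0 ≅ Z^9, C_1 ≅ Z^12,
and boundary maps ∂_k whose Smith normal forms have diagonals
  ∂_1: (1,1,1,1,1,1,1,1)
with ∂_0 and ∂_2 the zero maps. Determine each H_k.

H_0: b_0 = 9 − 0 − 8 = 1; torsion from ∂_1 factors > 1: none. So H_0 = Z.
H_1: b_1 = 12 − 8 − 0 = 4; torsion from ∂_2 factors > 1: none. So H_1 = Z^4.

H_0 = Z,  H_1 = Z^4.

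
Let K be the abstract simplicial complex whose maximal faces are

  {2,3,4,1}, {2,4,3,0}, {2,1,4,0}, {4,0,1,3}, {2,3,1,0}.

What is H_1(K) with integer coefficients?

Fix the vertex order 0 < 1 < 2 < 3 < 4 and write every simplex with vertices in increasing order. Then dim K = 3 and the simplices of K are:

  0-simplices (5): [0], [1], [2], [3], [4]
  1-simplices (10): [0,1], [0,2], [0,3], [0,4], [1,2], [1,3], [1,4], [2,3], [2,4], [3,4]
  2-simplices (10): [0,1,2], [0,1,3], [0,1,4], [0,2,3], [0,2,4], [0,3,4], [1,2,3], [1,2,4], [1,3,4], [2,3,4]
  3-simplices (5): [0,1,2,3], [0,1,2,4], [0,1,3,4], [0,2,3,4], [1,2,3,4]

so the chain groups are C_0 ≅ Z^5, C_1 ≅ Z^10, C_2 ≅ Z^10, C_3 ≅ Z^5.

Boundary ∂_1: C_1 → C_0 maps an edge to its endpoints' difference, ∂[p,q] = q − p. For instance
  ∂[0,1] = [1] − [0].
The 5×10 boundary matrix has rank 4 and Smith normal form diag(1,1,1,1).

The boundary map ∂_2: C_2 → C_1 sends each 2-simplex [p,q,r] to [q,r] − [p,r] + [p,q]. For instance
  ∂[1,2,4] = [2,4] − [1,4] + [1,2],
  ∂[0,2,3] = [2,3] − [0,3] + [0,2].
The 10×10 boundary matrix has rank 6 and Smith normal form diag(1,1,1,1,1,1).

The boundary map ∂_3: C_3 → C_2 sends each 3-simplex σ to the alternating sum Σ_i (−1)^i (σ with its i-th vertex removed). For instance
  ∂[1,2,3,4] = [2,3,4] − [1,3,4] + [1,2,4] − [1,2,3],
  ∂[0,2,3,4] = [2,3,4] − [0,3,4] + [0,2,4] − [0,2,3].
The 10×5 boundary matrix has rank 4 and Smith normal form diag(1,1,1,1).

Computing H_k = (kernel of ∂_k) / (image of ∂_{k+1}):

  H_1: rank ker ∂_1 − rank ∂_2 = (10 − 4) − 6 = 0, and the invariant factors of ∂_2 are all 1, so H_1 = 0.

H_1 ≅ 0.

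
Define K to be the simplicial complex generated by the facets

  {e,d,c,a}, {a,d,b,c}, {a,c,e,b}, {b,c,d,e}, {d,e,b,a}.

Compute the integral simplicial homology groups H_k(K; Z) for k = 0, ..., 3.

H_0 ≅ Z,  H_1 = 0,  H_2 = 0,  H_3 ≅ Z.

We work with the vertex ordering a < b < c < d < e. The simplices of K, each written with vertices in increasing order, are:

  0-simplices (5): a, b, c, d, e
  1-simplices (10): ab, ac, ad, ae, bc, bd, be, cd, ce, de
  2-simplices (10): abc, abd, abe, acd, ace, ade, bcd, bce, bde, cde
  3-simplices (5): abcd, abce, abde, acde, bcde

Hence C_0 ≅ Z^5, C_1 ≅ Z^10, C_2 ≅ Z^10, C_3 ≅ Z^5.

∂_1: C_1 → C_0 is given by ∂[p,q] = [q] − [p]. For instance
  ∂ce = e − c.
The 5×10 boundary matrix has rank 4 and Smith normal form diag(1,1,1,1).

∂_2: C_2 → C_1 acts by ∂[p,q,r] = [q,r] − [p,r] + [p,q]. For instance
  ∂ade = de − ae + ad,
  ∂abe = be − ae + ab.
As a 10×10 matrix over Z this has rank 6, with invariant factors (1,1,1,1,1,1).

The boundary map ∂_3: C_3 → C_2 sends each 3-simplex σ to the alternating sum Σ_i (−1)^i (σ with its i-th vertex removed). For instance
  ∂bcde = cde − bde + bce − bcd,
  ∂abde = bde − ade + abe − abd.
The resulting 10×5 matrix has rank 4, and its Smith normal form has invariant factors (1,1,1,1).

From H_k ≅ ker(∂_k) / im(∂_{k+1}) we obtain:

  H_0: rank C_0 − rank ∂_1 = 5 − 4 = 1, and the invariant factors of ∂_1 are all 1, so H_0 ≅ Z.
  H_1: rank ker ∂_1 − rank ∂_2 = (10 − 4) − 6 = 0, and the invariant factors of ∂_2 are all 1, so H_1 ≅ 0.
  H_2: rank ker ∂_2 − rank ∂_3 = (10 − 6) − 4 = 0, and the invariant factors of ∂_3 are all 1, so H_2 ≅ 0.
  H_3: rank ker ∂_3 − rank ∂_4 = (5 − 4) − 0 = 1, and there is no ∂_4, so H_3 ≅ Z.

As a check, the Euler characteristic is 5 − 10 + 10 − 5 = 0, which agrees with 1 − 0 + 0 − 1 = 0.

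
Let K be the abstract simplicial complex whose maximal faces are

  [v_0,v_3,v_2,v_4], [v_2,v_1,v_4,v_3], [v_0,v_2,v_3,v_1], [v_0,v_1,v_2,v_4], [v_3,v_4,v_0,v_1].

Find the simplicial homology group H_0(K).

Fix the vertex order v_0 < v_1 < v_2 < v_3 < v_4 and write every simplex with vertices in increasing order. Then dim K = 3 and the simplices of K are:

  0-simplices (5): [v_0], [v_1], [v_2], [v_3], [v_4]
  1-simplices (10): [v_0,v_1], [v_0,v_2], [v_0,v_3], [v_0,v_4], [v_1,v_2], [v_1,v_3], [v_1,v_4], [v_2,v_3], [v_2,v_4], [v_3,v_4]
  2-simplices (10): [v_0,v_1,v_2], [v_0,v_1,v_3], [v_0,v_1,v_4], [v_0,v_2,v_3], [v_0,v_2,v_4], [v_0,v_3,v_4], [v_1,v_2,v_3], [v_1,v_2,v_4], [v_1,v_3,v_4], [v_2,v_3,v_4]
  3-simplices (5): [v_0,v_1,v_2,v_3], [v_0,v_1,v_2,v_4], [v_0,v_1,v_3,v_4], [v_0,v_2,v_3,v_4], [v_1,v_2,v_3,v_4]

so the chain groups are C_0 ≅ Z^5, C_1 ≅ Z^10, C_2 ≅ Z^10, C_3 ≅ Z^5.

Boundary ∂_1: C_1 → C_0 sends each edge [p,q] (with p < q) to q − p. For instance
  ∂[v_3,v_4] = [v_4] − [v_3].
This gives a 5×10 integer matrix of rank 4; reducing to Smith normal form yields diagonal entries (1,1,1,1).

Boundary ∂_2: C_2 → C_1 acts by ∂[p,q,r] = [q,r] − [p,r] + [p,q]. For instance
  ∂[v_1,v_2,v_3] = [v_2,v_3] − [v_1,v_3] + [v_1,v_2],
  ∂[v_0,v_2,v_3] = [v_2,v_3] − [v_0,v_3] + [v_0,v_2].
The 10×10 boundary matrix has rank 6 and Smith normal form diag(1,1,1,1,1,1).

∂_3: C_3 → C_2 sends each 3-simplex σ to the alternating sum Σ_i (−1)^i (σ with its i-th vertex removed). For instance
  ∂[v_0,v_1,v_3,v_4] = [v_1,v_3,v_4] − [v_0,v_3,v_4] + [v_0,v_1,v_4] − [v_0,v_1,v_3],
  ∂[v_1,v_2,v_3,v_4] = [v_2,v_3,v_4] − [v_1,v_3,v_4] + [v_1,v_2,v_4] − [v_1,v_2,v_3].
The 10×5 boundary matrix has rank 4 and Smith normal form diag(1,1,1,1).

Reading off H_k = ker ∂_k / im ∂_{k+1}:

  H_0: rank C_0 − rank ∂_1 = 5 − 4 = 1, and the invariant factors of ∂_1 are all 1, so H_0 ≅ Z.

H_0 = Z.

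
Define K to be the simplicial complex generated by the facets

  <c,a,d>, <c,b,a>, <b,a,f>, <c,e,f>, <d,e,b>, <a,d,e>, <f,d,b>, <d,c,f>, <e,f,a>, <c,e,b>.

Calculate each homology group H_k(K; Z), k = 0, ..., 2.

K has 6 vertices, 15 edges, 10 triangles.
rank ∂_0 = 0, rank ∂_1 = 5 ⇒ b_0 = 6 − 0 − 5 = 1; all invariant factors of ∂_1 are 1 so no torsion. So H_0 = Z.
rank ∂_1 = 5, rank ∂_2 = 10 ⇒ b_1 = 15 − 5 − 10 = 0; ∂_2 has invariant factor(s) [2] giving torsion. So H_1 = Z_2.
rank ∂_2 = 10, rank ∂_3 = 0 ⇒ b_2 = 10 − 10 − 0 = 0. So H_2 = 0.

H_0 = Z,  H_1 = Z_2,  H_2 = 0.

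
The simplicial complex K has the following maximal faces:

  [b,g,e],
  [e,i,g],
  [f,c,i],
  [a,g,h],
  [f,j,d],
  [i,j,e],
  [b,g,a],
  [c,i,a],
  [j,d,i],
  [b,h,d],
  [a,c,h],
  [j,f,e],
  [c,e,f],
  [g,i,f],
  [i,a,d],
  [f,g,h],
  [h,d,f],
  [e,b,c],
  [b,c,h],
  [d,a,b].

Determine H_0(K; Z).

Take the total order a < b < c < d < e < f < g < h < i < j on the vertex set. Then K (dimension 2) consists of the simplices:

  0-simplices (10): a, b, c, d, e, f, g, h, i, j
  1-simplices (30): ab, ac, ad, ag, ah, ai, bc, bd, be, bg, bh, ce, cf, ch, ci, df, dh, di, dj, ef, eg, ei, ej, fg, fh, fi, fj, gh, gi, ij
  2-simplices (20): abd, abg, ach, aci, adi, agh, bce, bch, bdh, beg, cef, cfi, dfh, dfj, dij, efj, egi, eij, fgh, fgi

giving chain groups C_0 ≅ Z^10, C_1 ≅ Z^30, C_2 ≅ Z^20.

∂_1: C_1 → C_0 maps an edge to its endpoints' difference, ∂[p,q] = q − p.
This gives a 10×30 integer matrix of rank 9; reducing to Smith normal form yields diagonal entries (1,1,1,1,1,1,1,1,1).

Boundary ∂_2: C_2 → C_1 acts by ∂[p,q,r] = [q,r] − [p,r] + [p,q]. For instance
  ∂cfi = fi − ci + cf,
  ∂fgi = gi − fi + fg.
This gives a 30×20 integer matrix of rank 20; reducing to Smith normal form yields diagonal entries (1,1,1,1,1,1,1,1,1,1,1,1,1,1,1,1,1,1,1,2).

Computing H_k = (kernel of ∂_k) / (image of ∂_{k+1}):

  H_0: rank C_0 − rank ∂_1 = 10 − 9 = 1, and the invariant factors of ∂_1 are all 1, so H_0 = Z.

H_0 ≅ Z.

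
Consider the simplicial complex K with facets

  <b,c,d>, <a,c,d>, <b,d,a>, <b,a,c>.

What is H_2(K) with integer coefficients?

K has 4 vertices, 6 edges, 4 triangles.
rank ∂_2 = 3, rank ∂_3 = 0 ⇒ b_2 = 4 − 3 − 0 = 1. So H_2 = Z.

H_2 ≅ Z.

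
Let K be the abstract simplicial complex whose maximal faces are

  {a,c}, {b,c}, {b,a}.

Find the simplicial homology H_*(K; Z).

H_0 ≅ Z,  H_1 ≅ Z.

Take the total order a < b < c on the vertex set. Then K (dimension 1) consists of the simplices:

  0-simplices (3): a, b, c
  1-simplices (3): ab, ac, bc

Hence C_0 ≅ Z^3, C_1 ≅ Z^3.

Boundary ∂_1: C_1 → C_0 maps an edge to its endpoints' difference, ∂[p,q] = q − p. For instance
  ∂bc = c − b.
The 3×3 boundary matrix has rank 2 and Smith normal form diag(1,1).

Now H_k = ker ∂_k / im ∂_{k+1}, so:

  H_0: rank C_0 − rank ∂_1 = 3 − 2 = 1, and the invariant factors of ∂_1 are all 1, so H_0 ≅ Z.
  H_1: rank ker ∂_1 − rank ∂_2 = (3 − 2) − 0 = 1, and there is no ∂_2, so H_1 ≅ Z.

As a check, the Euler characteristic is 3 − 3 = 0, which agrees with 1 − 1 = 0.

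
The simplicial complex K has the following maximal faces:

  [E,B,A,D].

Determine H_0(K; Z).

Take the total order A < B < D < E on the vertex set. Then K (dimension 3) consists of the simplices:

  0-simplices (4): A, B, D, E
  1-simplices (6): AB, AD, AE, BD, BE, DE
  2-simplices (4): ABD, ABE, ADE, BDE
  3-simplices (1): ABDE

giving chain groups C_0 ≅ Z^4, C_1 ≅ Z^6, C_2 ≅ Z^4, C_3 ≅ Z^1.

∂_1: C_1 → C_0 sends each edge [p,q] (with p < q) to q − p.
The resulting 4×6 matrix has rank 3, and its Smith normal form has invariant factors (1,1,1).

The boundary map ∂_2: C_2 → C_1 acts by ∂[p,q,r] = [q,r] − [p,r] + [p,q]. For instance
  ∂ADE = DE − AE + AD,
  ∂ABE = BE − AE + AB.
As a 6×4 matrix over Z this has rank 3, with invariant factors (1,1,1).

∂_3: C_3 → C_2 sends each 3-simplex σ to the alternating sum Σ_i (−1)^i (σ with its i-th vertex removed). For instance
  ∂ABDE = BDE − ADE + ABE − ABD.
The resulting 4×1 matrix has rank 1, and its Smith normal form has invariant factors (1).

From H_k ≅ ker(∂_k) / im(∂_{k+1}) we obtain:

  H_0: rank C_0 − rank ∂_1 = 4 − 3 = 1, and the invariant factors of ∂_1 are all 1, so H_0 ≅ Z.

(K is a triangulation of the 3-simplex.)

H_0 ≅ Z.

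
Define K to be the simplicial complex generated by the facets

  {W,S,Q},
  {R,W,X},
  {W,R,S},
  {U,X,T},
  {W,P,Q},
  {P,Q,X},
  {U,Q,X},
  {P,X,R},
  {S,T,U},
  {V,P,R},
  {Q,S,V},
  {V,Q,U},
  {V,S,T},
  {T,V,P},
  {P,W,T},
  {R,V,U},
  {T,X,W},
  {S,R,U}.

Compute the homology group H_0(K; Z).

H_0 = Z.

We work with the vertex ordering P < Q < R < S < T < U < V < W < X. The simplices of K, each written with vertices in increasing order, are:

  0-simplices (9): P, Q, R, S, T, U, V, W, X
  1-simplices (27): PQ, PR, PT, PV, PW, PX, QS, QU, QV, QW, QX, RS, RU, RV, RW, RX, ST, SU, SV, SW, TU, TV, TW, TX, UV, UX, WX
  2-simplices (18): PQW, PQX, PRV, PRX, PTV, PTW, QSV, QSW, QUV, QUX, RSU, RSW, RUV, RWX, STU, STV, TUX, TWX

so the chain groups are C_0 ≅ Z^9, C_1 ≅ Z^27, C_2 ≅ Z^18.

∂_1: C_1 → C_0 maps an edge to its endpoints' difference, ∂[p,q] = q − p. For instance
  ∂UX = X − U.
This gives a 9×27 integer matrix of rank 8; reducing to Smith normal form yields diagonal entries (1,1,1,1,1,1,1,1).

Boundary ∂_2: C_2 → C_1 maps a triangle to the signed sum of its edges. For instance
  ∂TWX = WX − TX + TW,
  ∂STV = TV − SV + ST.
The resulting 27×18 matrix has rank 18, and its Smith normal form has invariant factors (1,1,1,1,1,1,1,1,1,1,1,1,1,1,1,1,1,2).

Reading off H_k = ker ∂_k / im ∂_{k+1}:

  H_0: rank C_0 − rank ∂_1 = 9 − 8 = 1, and the invariant factors of ∂_1 are all 1, so H_0 ≅ Z.

(K is a triangulation of the Klein bottle.)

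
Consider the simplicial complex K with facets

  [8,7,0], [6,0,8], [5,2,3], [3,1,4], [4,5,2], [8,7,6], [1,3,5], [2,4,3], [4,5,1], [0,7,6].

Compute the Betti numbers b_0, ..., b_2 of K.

Fix the vertex order 0 < 1 < 2 < 3 < 4 < 5 < 6 < 7 < 8 and write every simplex with vertices in increasing order. Then dim K = 2 and the simplices of K are:

  0-simplices (9): [0], [1], [2], [3], [4], [5], [6], [7], [8]
  1-simplices (15): [0,6], [0,7], [0,8], [1,3], [1,4], [1,5], [2,3], [2,4], [2,5], [3,4], [3,5], [4,5], [6,7], [6,8], [7,8]
  2-simplices (10): [0,6,7], [0,6,8], [0,7,8], [1,3,4], [1,3,5], [1,4,5], [2,3,4], [2,3,5], [2,4,5], [6,7,8]

Hence C_0 ≅ Z^9, C_1 ≅ Z^15, C_2 ≅ Z^10.

Boundary ∂_1: C_1 → C_0 sends each edge [p,q] (with p < q) to q − p.
The 9×15 boundary matrix has rank 7 and Smith normal form diag(1,1,1,1,1,1,1).

Boundary ∂_2: C_2 → C_1 sends each 2-simplex [p,q,r] to [q,r] − [p,r] + [p,q]. For instance
  ∂[2,4,5] = [4,5] − [2,5] + [2,4],
  ∂[2,3,5] = [3,5] − [2,5] + [2,3].
This gives a 15×10 integer matrix of rank 8; reducing to Smith normal form yields diagonal entries (1,1,1,1,1,1,1,1).

From H_k ≅ ker(∂_k) / im(∂_{k+1}) we obtain:

  H_0: rank C_0 − rank ∂_1 = 9 − 7 = 2, and the invariant factors of ∂_1 are all 1, so H_0 = Z^2.
  H_1: rank ker ∂_1 − rank ∂_2 = (15 − 7) − 8 = 0, and the invariant factors of ∂_2 are all 1, so H_1 = 0.
  H_2: rank ker ∂_2 − rank ∂_3 = (10 − 8) − 0 = 2, and there is no ∂_3, so H_2 = Z^2.

Hence the Betti numbers are b_0 = 2, b_1 = 0, b_2 = 2.

b_0 = 2, b_1 = 0, b_2 = 2.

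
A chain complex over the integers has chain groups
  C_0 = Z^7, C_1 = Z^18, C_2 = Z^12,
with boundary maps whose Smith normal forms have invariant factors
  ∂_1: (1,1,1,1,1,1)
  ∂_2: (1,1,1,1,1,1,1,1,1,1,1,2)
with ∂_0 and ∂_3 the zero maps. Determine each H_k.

H_0: b_0 = 7 − 0 − 6 = 1; torsion from ∂_1 factors > 1: none. So H_0 ≅ Z.
H_1: b_1 = 18 − 6 − 12 = 0; torsion from ∂_2 factors > 1: [2]. So H_1 ≅ Z/2Z.
H_2: b_2 = 12 − 12 − 0 = 0; torsion from ∂_3 factors > 1: none. So H_2 ≅ 0.

H_0 ≅ Z,  H_1 ≅ Z/2Z,  H_2 = 0.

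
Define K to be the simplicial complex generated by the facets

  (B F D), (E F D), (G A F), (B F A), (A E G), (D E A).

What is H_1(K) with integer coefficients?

Take the total order A < B < D < E < F < G on the vertex set. Then K (dimension 2) consists of the simplices:

  0-simplices (6): A, B, D, E, F, G
  1-simplices (12): AB, AD, AE, AF, AG, BD, BF, DE, DF, EF, EG, FG
  2-simplices (6): ABF, ADE, AEG, AFG, BDF, DEF

Hence C_0 ≅ Z^6, C_1 ≅ Z^12, C_2 ≅ Z^6.

∂_1: C_1 → C_0 is given by ∂[p,q] = [q] − [p].
The resulting 6×12 matrix has rank 5, and its Smith normal form has invariant factors (1,1,1,1,1).

The boundary map ∂_2: C_2 → C_1 sends each 2-simplex [p,q,r] to [q,r] − [p,r] + [p,q]. For instance
  ∂AFG = FG − AG + AF,
  ∂ABF = BF − AF + AB.
As a 12×6 matrix over Z this has rank 6, with invariant factors (1,1,1,1,1,1).

Computing H_k = (kernel of ∂_k) / (image of ∂_{k+1}):

  H_1: rank ker ∂_1 − rank ∂_2 = (12 − 5) − 6 = 1, and the invariant factors of ∂_2 are all 1, so H_1 = Z.

H_1 ≅ Z.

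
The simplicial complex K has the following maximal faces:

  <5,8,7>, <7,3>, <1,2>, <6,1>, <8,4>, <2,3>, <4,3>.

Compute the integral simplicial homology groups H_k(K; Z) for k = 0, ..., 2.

Fix the vertex order 1 < 2 < 3 < 4 < 5 < 6 < 7 < 8 and write every simplex with vertices in increasing order. Then dim K = 2 and the simplices of K are:

  0-simplices (8): [1], [2], [3], [4], [5], [6], [7], [8]
  1-simplices (9): [1,2], [1,6], [2,3], [3,4], [3,7], [4,8], [5,7], [5,8], [7,8]
  2-simplices (1): [5,7,8]

giving chain groups C_0 ≅ Z^8, C_1 ≅ Z^9, C_2 ≅ Z^1.

Boundary ∂_1: C_1 → C_0 is given by ∂[p,q] = [q] − [p]. For instance
  ∂[5,7] = [7] − [5].
This gives a 8×9 integer matrix of rank 7; reducing to Smith normal form yields diagonal entries (1,1,1,1,1,1,1).

∂_2: C_2 → C_1 maps a triangle to the signed sum of its edges. For instance
  ∂[5,7,8] = [7,8] − [5,8] + [5,7].
The resulting 9×1 matrix has rank 1, and its Smith normal form has invariant factors (1).

Computing H_k = (kernel of ∂_k) / (image of ∂_{k+1}):

  H_0: rank C_0 − rank ∂_1 = 8 − 7 = 1, and the invariant factors of ∂_1 are all 1, so H_0 = Z.
  H_1: rank ker ∂_1 − rank ∂_2 = (9 − 7) − 1 = 1, and the invariant factors of ∂_2 are all 1, so H_1 = Z.
  H_2: rank ker ∂_2 − rank ∂_3 = (1 − 1) − 0 = 0, and there is no ∂_3, so H_2 = 0.

H_0 = Z,  H_1 = Z,  H_2 = 0.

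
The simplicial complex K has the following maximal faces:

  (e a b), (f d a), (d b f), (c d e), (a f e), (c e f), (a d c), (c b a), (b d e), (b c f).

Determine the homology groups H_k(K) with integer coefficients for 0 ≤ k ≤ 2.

H_0 ≅ Z,  H_1 ≅ Z/2,  H_2 = 0.

Take the total order a < b < c < d < e < f on the vertex set. Then K (dimension 2) consists of the simplices:

  0-simplices (6): a, b, c, d, e, f
  1-simplices (15): ab, ac, ad, ae, af, bc, bd, be, bf, cd, ce, cf, de, df, ef
  2-simplices (10): abc, abe, acd, adf, aef, bcf, bde, bdf, cde, cef

Hence C_0 ≅ Z^6, C_1 ≅ Z^15, C_2 ≅ Z^10.

Boundary ∂_1: C_1 → C_0 sends each edge [p,q] (with p < q) to q − p.
As a 6×15 matrix over Z this has rank 5, with invariant factors (1,1,1,1,1).

∂_2: C_2 → C_1 sends each 2-simplex [p,q,r] to [q,r] − [p,r] + [p,q]. For instance
  ∂abe = be − ae + ab,
  ∂abc = bc − ac + ab.
This gives a 15×10 integer matrix of rank 10; reducing to Smith normal form yields diagonal entries (1,1,1,1,1,1,1,1,1,2).

From H_k ≅ ker(∂_k) / im(∂_{k+1}) we obtain:

  H_0: rank C_0 − rank ∂_1 = 6 − 5 = 1, and the invariant factors of ∂_1 are all 1, so H_0 = Z.
  H_1: rank ker ∂_1 − rank ∂_2 = (15 − 5) − 10 = 0, and ∂_2 has invariant factor 2 > 1, so H_1 = Z/2.
  H_2: rank ker ∂_2 − rank ∂_3 = (10 − 10) − 0 = 0, and there is no ∂_3, so H_2 = 0.

As a check, the Euler characteristic is 6 − 15 + 10 = 1, which agrees with 1 − 0 + 0 = 1.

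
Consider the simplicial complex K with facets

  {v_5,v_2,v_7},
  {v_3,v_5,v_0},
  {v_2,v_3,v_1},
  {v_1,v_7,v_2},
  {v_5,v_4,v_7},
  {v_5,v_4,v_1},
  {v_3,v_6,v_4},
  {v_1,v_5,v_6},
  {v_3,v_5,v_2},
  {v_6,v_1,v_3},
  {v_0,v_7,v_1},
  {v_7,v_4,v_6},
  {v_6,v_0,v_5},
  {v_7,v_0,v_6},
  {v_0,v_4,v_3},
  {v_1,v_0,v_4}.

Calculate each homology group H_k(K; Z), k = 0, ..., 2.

Fix the vertex order v_0 < v_1 < v_2 < v_3 < v_4 < v_5 < v_6 < v_7 and write every simplex with vertices in increasing order. Then dim K = 2 and the simplices of K are:

  0-simplices (8): [v_0], [v_1], [v_2], [v_3], [v_4], [v_5], [v_6], [v_7]
  1-simplices (24): (24 of them)
  2-simplices (16): (16 of them)

so the chain groups are C_0 ≅ Z^8, C_1 ≅ Z^24, C_2 ≅ Z^16.

Boundary ∂_1: C_1 → C_0 maps an edge to its endpoints' difference, ∂[p,q] = q − p.
The 8×24 boundary matrix has rank 7 and Smith normal form diag(1,1,1,1,1,1,1).

∂_2: C_2 → C_1 maps a triangle to the signed sum of its edges. For instance
  ∂[v_3,v_4,v_6] = [v_4,v_6] − [v_3,v_6] + [v_3,v_4],
  ∂[v_4,v_5,v_7] = [v_5,v_7] − [v_4,v_7] + [v_4,v_5].
This gives a 24×16 integer matrix of rank 15; reducing to Smith normal form yields diagonal entries (1,1,1,1,1,1,1,1,1,1,1,1,1,1,1).

Computing H_k = (kernel of ∂_k) / (image of ∂_{k+1}):

  H_0: rank C_0 − rank ∂_1 = 8 − 7 = 1, and the invariant factors of ∂_1 are all 1, so H_0 = Z.
  H_1: rank ker ∂_1 − rank ∂_2 = (24 − 7) − 15 = 2, and the invariant factors of ∂_2 are all 1, so H_1 = Z^2.
  H_2: rank ker ∂_2 − rank ∂_3 = (16 − 15) − 0 = 1, and there is no ∂_3, so H_2 = Z.

As a check, the Euler characteristic is 8 − 24 + 16 = 0, which agrees with 1 − 2 + 1 = 0.

H_0 = Z,  H_1 = Z^2,  H_2 = Z.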